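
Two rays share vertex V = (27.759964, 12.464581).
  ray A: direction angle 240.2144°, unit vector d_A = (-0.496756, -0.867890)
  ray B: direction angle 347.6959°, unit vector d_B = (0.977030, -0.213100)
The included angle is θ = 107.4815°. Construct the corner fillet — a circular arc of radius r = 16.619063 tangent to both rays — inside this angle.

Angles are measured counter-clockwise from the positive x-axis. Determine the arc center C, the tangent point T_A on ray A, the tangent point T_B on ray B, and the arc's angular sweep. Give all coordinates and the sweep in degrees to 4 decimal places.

bisector direction at 293.9552° = (0.406021,-0.913864)
center distance |VC| = r/sin(θ/2) = 16.619063/sin(53.7407°) = 20.610257
C = V + |VC|·bis = (36.1282,-6.3704)
T_A = V + ((C−V)·d_A)·d_A = V + 12.1897·d_A = (21.7046,1.8852)
T_B = V + ((C−V)·d_B)·d_B = V + 12.1897·d_B = (39.6697,9.8669)
sweep = 180° − θ = 72.5185°

center=(36.1282,-6.3704) T_A=(21.7046,1.8852) T_B=(39.6697,9.8669) sweep=72.5185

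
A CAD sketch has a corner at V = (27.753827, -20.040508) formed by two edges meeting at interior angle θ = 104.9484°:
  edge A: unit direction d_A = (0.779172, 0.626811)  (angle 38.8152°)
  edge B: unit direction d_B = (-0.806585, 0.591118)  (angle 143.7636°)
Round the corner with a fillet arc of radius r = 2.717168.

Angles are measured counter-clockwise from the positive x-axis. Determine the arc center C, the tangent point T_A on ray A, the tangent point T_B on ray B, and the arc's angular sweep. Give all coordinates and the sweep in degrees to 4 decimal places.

bisector direction at 91.2894° = (-0.022502,0.999747)
center distance |VC| = r/sin(θ/2) = 2.717168/sin(52.4742°) = 3.426099
C = V + |VC|·bis = (27.6767,-16.6153)
T_A = V + ((C−V)·d_A)·d_A = V + 2.0869·d_A = (29.3799,-18.7324)
T_B = V + ((C−V)·d_B)·d_B = V + 2.0869·d_B = (26.0706,-18.8069)
sweep = 180° − θ = 75.0516°

center=(27.6767,-16.6153) T_A=(29.3799,-18.7324) T_B=(26.0706,-18.8069) sweep=75.0516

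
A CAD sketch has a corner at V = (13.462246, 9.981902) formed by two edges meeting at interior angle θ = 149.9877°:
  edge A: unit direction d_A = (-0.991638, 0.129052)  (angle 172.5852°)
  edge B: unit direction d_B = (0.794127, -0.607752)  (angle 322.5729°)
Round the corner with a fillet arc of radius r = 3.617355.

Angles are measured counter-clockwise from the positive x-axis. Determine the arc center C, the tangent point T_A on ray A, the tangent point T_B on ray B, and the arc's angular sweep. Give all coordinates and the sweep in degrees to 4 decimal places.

center=(12.0338,6.5199) T_A=(12.5007,10.1070) T_B=(14.2323,9.3926) sweep=30.0123

bisector direction at 247.5790° = (-0.381408,-0.924407)
center distance |VC| = r/sin(θ/2) = 3.617355/sin(74.9938°) = 3.745069
C = V + |VC|·bis = (12.0338,6.5199)
T_A = V + ((C−V)·d_A)·d_A = V + 0.9697·d_A = (12.5007,10.1070)
T_B = V + ((C−V)·d_B)·d_B = V + 0.9697·d_B = (14.2323,9.3926)
sweep = 180° − θ = 30.0123°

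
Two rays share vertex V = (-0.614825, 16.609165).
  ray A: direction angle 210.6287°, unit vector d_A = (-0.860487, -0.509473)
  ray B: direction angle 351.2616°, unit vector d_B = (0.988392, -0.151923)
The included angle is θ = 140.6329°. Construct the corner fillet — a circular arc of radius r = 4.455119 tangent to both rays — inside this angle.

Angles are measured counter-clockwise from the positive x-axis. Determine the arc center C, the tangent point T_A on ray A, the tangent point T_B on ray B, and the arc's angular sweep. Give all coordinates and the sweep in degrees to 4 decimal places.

center=(0.2836,11.9636) T_A=(-1.9862,15.7972) T_B=(0.9604,16.3670) sweep=39.3671

bisector direction at 280.9452° = (0.189869,-0.981809)
center distance |VC| = r/sin(θ/2) = 4.455119/sin(70.3165°) = 4.731599
C = V + |VC|·bis = (0.2836,11.9636)
T_A = V + ((C−V)·d_A)·d_A = V + 1.5937·d_A = (-1.9862,15.7972)
T_B = V + ((C−V)·d_B)·d_B = V + 1.5937·d_B = (0.9604,16.3670)
sweep = 180° − θ = 39.3671°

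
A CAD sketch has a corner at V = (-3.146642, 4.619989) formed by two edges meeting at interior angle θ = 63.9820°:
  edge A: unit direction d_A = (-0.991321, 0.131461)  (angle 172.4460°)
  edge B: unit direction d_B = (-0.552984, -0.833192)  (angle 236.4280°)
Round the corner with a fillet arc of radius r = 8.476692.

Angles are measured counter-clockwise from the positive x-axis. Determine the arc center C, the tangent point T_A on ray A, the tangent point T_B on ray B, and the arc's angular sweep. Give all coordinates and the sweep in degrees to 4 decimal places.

center=(-17.7135,-1.9992) T_A=(-16.5992,6.4039) T_B=(-10.6508,-6.6867) sweep=116.0180

bisector direction at 204.4370° = (-0.910417,-0.413692)
center distance |VC| = r/sin(θ/2) = 8.476692/sin(31.9910°) = 16.000218
C = V + |VC|·bis = (-17.7135,-1.9992)
T_A = V + ((C−V)·d_A)·d_A = V + 13.5703·d_A = (-16.5992,6.4039)
T_B = V + ((C−V)·d_B)·d_B = V + 13.5703·d_B = (-10.6508,-6.6867)
sweep = 180° − θ = 116.0180°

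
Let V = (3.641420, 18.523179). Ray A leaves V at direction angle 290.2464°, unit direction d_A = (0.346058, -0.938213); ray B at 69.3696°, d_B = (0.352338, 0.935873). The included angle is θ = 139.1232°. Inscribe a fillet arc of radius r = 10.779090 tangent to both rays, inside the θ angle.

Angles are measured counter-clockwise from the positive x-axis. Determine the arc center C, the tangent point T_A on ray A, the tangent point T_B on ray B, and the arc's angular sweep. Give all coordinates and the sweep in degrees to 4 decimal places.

center=(15.1446,18.4846) T_A=(5.0315,14.7544) T_B=(5.0567,22.2825) sweep=40.8768

bisector direction at 359.8080° = (0.999994,-0.003351)
center distance |VC| = r/sin(θ/2) = 10.779090/sin(69.5616°) = 11.503240
C = V + |VC|·bis = (15.1446,18.4846)
T_A = V + ((C−V)·d_A)·d_A = V + 4.0169·d_A = (5.0315,14.7544)
T_B = V + ((C−V)·d_B)·d_B = V + 4.0169·d_B = (5.0567,22.2825)
sweep = 180° − θ = 40.8768°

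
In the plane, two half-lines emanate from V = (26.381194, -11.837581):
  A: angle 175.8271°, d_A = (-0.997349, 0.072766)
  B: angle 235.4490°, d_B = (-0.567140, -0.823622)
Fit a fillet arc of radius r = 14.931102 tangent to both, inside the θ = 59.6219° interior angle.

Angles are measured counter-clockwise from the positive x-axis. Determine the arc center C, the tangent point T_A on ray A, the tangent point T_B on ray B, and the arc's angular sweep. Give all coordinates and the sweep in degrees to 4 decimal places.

center=(-0.6958,-24.8328) T_A=(0.3907,-9.9413) T_B=(11.6017,-33.3009) sweep=120.3781

bisector direction at 205.6380° = (-0.901545,-0.432685)
center distance |VC| = r/sin(θ/2) = 14.931102/sin(29.8109°) = 30.034011
C = V + |VC|·bis = (-0.6958,-24.8328)
T_A = V + ((C−V)·d_A)·d_A = V + 26.0596·d_A = (0.3907,-9.9413)
T_B = V + ((C−V)·d_B)·d_B = V + 26.0596·d_B = (11.6017,-33.3009)
sweep = 180° − θ = 120.3781°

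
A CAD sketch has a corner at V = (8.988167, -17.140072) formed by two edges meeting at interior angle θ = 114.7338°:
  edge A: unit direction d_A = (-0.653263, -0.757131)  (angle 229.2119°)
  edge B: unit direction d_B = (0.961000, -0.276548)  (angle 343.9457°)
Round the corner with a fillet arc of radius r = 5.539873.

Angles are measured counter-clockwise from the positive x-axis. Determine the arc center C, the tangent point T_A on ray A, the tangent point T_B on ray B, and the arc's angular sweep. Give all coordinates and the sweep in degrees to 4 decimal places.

bisector direction at 286.5788° = (0.285334,-0.958428)
center distance |VC| = r/sin(θ/2) = 5.539873/sin(57.3669°) = 6.578320
C = V + |VC|·bis = (10.8652,-23.4449)
T_A = V + ((C−V)·d_A)·d_A = V + 3.5474·d_A = (6.6708,-19.8259)
T_B = V + ((C−V)·d_B)·d_B = V + 3.5474·d_B = (12.3972,-18.1211)
sweep = 180° − θ = 65.2662°

center=(10.8652,-23.4449) T_A=(6.6708,-19.8259) T_B=(12.3972,-18.1211) sweep=65.2662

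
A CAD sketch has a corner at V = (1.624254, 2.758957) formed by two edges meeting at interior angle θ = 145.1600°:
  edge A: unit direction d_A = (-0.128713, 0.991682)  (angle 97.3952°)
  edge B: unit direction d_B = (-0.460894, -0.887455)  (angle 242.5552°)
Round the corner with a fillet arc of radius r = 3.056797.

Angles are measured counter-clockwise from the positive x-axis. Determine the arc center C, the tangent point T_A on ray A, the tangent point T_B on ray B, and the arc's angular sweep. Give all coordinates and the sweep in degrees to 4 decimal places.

bisector direction at 169.9752° = (-0.984732,0.174074)
center distance |VC| = r/sin(θ/2) = 3.056797/sin(72.5800°) = 3.203733
C = V + |VC|·bis = (-1.5306,3.3166)
T_A = V + ((C−V)·d_A)·d_A = V + 0.9591·d_A = (1.5008,3.7101)
T_B = V + ((C−V)·d_B)·d_B = V + 0.9591·d_B = (1.1822,1.9078)
sweep = 180° − θ = 34.8400°

center=(-1.5306,3.3166) T_A=(1.5008,3.7101) T_B=(1.1822,1.9078) sweep=34.8400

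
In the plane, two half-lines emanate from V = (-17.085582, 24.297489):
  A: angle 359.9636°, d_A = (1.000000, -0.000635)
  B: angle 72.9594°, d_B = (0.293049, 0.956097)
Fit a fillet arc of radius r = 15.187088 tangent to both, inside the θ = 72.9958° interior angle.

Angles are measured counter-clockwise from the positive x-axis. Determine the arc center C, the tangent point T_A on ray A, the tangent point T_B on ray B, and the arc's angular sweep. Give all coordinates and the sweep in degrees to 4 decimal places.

center=(3.4498,39.4715) T_A=(3.4402,24.2844) T_B=(-11.0705,43.9221) sweep=107.0042

bisector direction at 36.4615° = (0.804256,0.594282)
center distance |VC| = r/sin(θ/2) = 15.187088/sin(36.4979°) = 25.533387
C = V + |VC|·bis = (3.4498,39.4715)
T_A = V + ((C−V)·d_A)·d_A = V + 20.5257·d_A = (3.4402,24.2844)
T_B = V + ((C−V)·d_B)·d_B = V + 20.5257·d_B = (-11.0705,43.9221)
sweep = 180° − θ = 107.0042°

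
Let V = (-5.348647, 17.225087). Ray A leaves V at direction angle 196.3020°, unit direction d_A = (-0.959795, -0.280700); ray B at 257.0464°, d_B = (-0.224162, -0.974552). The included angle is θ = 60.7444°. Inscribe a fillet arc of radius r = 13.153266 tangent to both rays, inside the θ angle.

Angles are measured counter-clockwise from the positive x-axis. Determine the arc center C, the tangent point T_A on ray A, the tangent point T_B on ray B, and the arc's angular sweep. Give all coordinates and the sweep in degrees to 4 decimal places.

center=(-23.1983,-1.6994) T_A=(-26.8904,10.9250) T_B=(-10.3798,-4.6479) sweep=119.2556

bisector direction at 226.6742° = (-0.686146,-0.727464)
center distance |VC| = r/sin(θ/2) = 13.153266/sin(30.3722°) = 26.014380
C = V + |VC|·bis = (-23.1983,-1.6994)
T_A = V + ((C−V)·d_A)·d_A = V + 22.4441·d_A = (-26.8904,10.9250)
T_B = V + ((C−V)·d_B)·d_B = V + 22.4441·d_B = (-10.3798,-4.6479)
sweep = 180° − θ = 119.2556°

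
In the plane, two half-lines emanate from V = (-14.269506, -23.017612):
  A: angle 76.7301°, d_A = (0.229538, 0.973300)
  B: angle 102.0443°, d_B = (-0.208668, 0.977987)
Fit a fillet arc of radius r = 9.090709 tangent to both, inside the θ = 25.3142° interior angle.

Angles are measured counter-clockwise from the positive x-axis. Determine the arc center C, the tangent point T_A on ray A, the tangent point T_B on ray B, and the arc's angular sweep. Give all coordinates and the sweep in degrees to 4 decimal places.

bisector direction at 89.3872° = (0.010695,0.999943)
center distance |VC| = r/sin(θ/2) = 9.090709/sin(12.6571°) = 41.488165
C = V + |VC|·bis = (-13.8258,18.4682)
T_A = V + ((C−V)·d_A)·d_A = V + 40.4800·d_A = (-4.9778,16.3815)
T_B = V + ((C−V)·d_B)·d_B = V + 40.4800·d_B = (-22.7164,16.5712)
sweep = 180° − θ = 154.6858°

center=(-13.8258,18.4682) T_A=(-4.9778,16.3815) T_B=(-22.7164,16.5712) sweep=154.6858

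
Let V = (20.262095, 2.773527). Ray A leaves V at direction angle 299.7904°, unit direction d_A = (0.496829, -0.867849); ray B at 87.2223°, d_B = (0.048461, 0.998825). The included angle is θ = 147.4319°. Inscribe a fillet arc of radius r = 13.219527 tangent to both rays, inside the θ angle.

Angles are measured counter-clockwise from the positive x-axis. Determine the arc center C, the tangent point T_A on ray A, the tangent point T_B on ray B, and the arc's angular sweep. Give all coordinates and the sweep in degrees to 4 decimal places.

center=(33.6532,5.9900) T_A=(22.1807,-0.5778) T_B=(20.4492,6.6307) sweep=32.5681

bisector direction at 13.5063° = (0.972344,0.233553)
center distance |VC| = r/sin(θ/2) = 13.219527/sin(73.7160°) = 13.772014
C = V + |VC|·bis = (33.6532,5.9900)
T_A = V + ((C−V)·d_A)·d_A = V + 3.8617·d_A = (22.1807,-0.5778)
T_B = V + ((C−V)·d_B)·d_B = V + 3.8617·d_B = (20.4492,6.6307)
sweep = 180° − θ = 32.5681°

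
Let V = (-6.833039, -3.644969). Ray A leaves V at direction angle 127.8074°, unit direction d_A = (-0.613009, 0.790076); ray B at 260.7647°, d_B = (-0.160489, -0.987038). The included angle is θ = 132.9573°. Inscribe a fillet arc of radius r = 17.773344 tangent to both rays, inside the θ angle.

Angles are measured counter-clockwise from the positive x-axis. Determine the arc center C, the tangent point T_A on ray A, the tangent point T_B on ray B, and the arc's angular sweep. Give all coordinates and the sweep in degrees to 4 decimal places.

bisector direction at 194.2861° = (-0.969076,-0.246763)
center distance |VC| = r/sin(θ/2) = 17.773344/sin(66.4787°) = 19.383927
C = V + |VC|·bis = (-25.6175,-8.4282)
T_A = V + ((C−V)·d_A)·d_A = V + 7.7359·d_A = (-11.5752,2.4670)
T_B = V + ((C−V)·d_B)·d_B = V + 7.7359·d_B = (-8.0746,-11.2806)
sweep = 180° − θ = 47.0427°

center=(-25.6175,-8.4282) T_A=(-11.5752,2.4670) T_B=(-8.0746,-11.2806) sweep=47.0427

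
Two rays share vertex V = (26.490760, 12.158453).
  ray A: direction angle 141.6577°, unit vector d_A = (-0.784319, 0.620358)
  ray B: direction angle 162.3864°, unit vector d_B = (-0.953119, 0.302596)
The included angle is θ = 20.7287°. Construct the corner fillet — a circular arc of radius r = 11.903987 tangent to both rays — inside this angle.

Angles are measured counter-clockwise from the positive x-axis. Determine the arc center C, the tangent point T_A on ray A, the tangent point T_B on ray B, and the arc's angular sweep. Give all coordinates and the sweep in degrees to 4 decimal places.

bisector direction at 152.0221° = (-0.883128,0.469132)
center distance |VC| = r/sin(θ/2) = 11.903987/sin(10.3643°) = 66.167403
C = V + |VC|·bis = (-31.9435,43.1997)
T_A = V + ((C−V)·d_A)·d_A = V + 65.0878·d_A = (-24.5588,52.5362)
T_B = V + ((C−V)·d_B)·d_B = V + 65.0878·d_B = (-35.5456,31.8538)
sweep = 180° − θ = 159.2713°

center=(-31.9435,43.1997) T_A=(-24.5588,52.5362) T_B=(-35.5456,31.8538) sweep=159.2713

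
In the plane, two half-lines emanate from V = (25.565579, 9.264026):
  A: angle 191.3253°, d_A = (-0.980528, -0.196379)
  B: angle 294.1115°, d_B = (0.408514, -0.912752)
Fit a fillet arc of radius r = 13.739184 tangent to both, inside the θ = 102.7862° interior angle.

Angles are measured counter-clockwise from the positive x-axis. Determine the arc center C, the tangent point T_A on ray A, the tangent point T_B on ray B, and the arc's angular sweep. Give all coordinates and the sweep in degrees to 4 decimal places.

bisector direction at 242.7184° = (-0.458364,-0.888764)
center distance |VC| = r/sin(θ/2) = 13.739184/sin(51.3931°) = 17.581760
C = V + |VC|·bis = (17.5067,-6.3620)
T_A = V + ((C−V)·d_A)·d_A = V + 10.9706·d_A = (14.8086,7.1096)
T_B = V + ((C−V)·d_B)·d_B = V + 10.9706·d_B = (30.0472,-0.7494)
sweep = 180° − θ = 77.2138°

center=(17.5067,-6.3620) T_A=(14.8086,7.1096) T_B=(30.0472,-0.7494) sweep=77.2138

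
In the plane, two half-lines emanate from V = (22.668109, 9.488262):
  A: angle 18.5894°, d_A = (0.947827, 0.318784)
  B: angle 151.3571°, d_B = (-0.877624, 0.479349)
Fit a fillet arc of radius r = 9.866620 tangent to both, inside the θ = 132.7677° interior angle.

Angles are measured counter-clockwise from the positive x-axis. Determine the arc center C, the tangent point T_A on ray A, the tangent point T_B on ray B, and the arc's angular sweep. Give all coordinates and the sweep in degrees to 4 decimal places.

bisector direction at 84.9733° = (0.087621,0.996154)
center distance |VC| = r/sin(θ/2) = 9.866620/sin(66.3838°) = 10.768482
C = V + |VC|·bis = (23.6117,20.2153)
T_A = V + ((C−V)·d_A)·d_A = V + 4.3139·d_A = (26.7570,10.8635)
T_B = V + ((C−V)·d_B)·d_B = V + 4.3139·d_B = (18.8821,11.5561)
sweep = 180° − θ = 47.2323°

center=(23.6117,20.2153) T_A=(26.7570,10.8635) T_B=(18.8821,11.5561) sweep=47.2323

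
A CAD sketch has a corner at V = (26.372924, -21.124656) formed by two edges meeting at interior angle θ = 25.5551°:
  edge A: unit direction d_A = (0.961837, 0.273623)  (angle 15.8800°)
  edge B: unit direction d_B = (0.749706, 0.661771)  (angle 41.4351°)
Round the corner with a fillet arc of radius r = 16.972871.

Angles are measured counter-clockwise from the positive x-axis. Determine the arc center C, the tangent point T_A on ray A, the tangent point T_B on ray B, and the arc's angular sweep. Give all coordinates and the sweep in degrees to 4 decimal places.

bisector direction at 28.6576° = (0.877502,0.479573)
center distance |VC| = r/sin(θ/2) = 16.972871/sin(12.7775°) = 76.742542
C = V + |VC|·bis = (93.7146,15.6790)
T_A = V + ((C−V)·d_A)·d_A = V + 74.8421·d_A = (98.3588,-0.6461)
T_B = V + ((C−V)·d_B)·d_B = V + 74.8421·d_B = (82.4825,28.4037)
sweep = 180° − θ = 154.4449°

center=(93.7146,15.6790) T_A=(98.3588,-0.6461) T_B=(82.4825,28.4037) sweep=154.4449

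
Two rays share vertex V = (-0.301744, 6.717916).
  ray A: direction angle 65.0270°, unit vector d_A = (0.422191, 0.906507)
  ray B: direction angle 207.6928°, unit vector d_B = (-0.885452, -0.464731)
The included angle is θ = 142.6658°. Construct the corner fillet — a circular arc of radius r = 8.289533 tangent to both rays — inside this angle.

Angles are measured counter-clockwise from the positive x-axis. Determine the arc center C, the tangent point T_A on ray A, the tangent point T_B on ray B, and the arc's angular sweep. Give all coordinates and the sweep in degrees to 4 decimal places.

center=(-6.6339,12.7564) T_A=(0.8806,9.2566) T_B=(-2.7815,5.4164) sweep=37.3342

bisector direction at 136.3599° = (-0.723689,0.690126)
center distance |VC| = r/sin(θ/2) = 8.289533/sin(71.3329°) = 8.749824
C = V + |VC|·bis = (-6.6339,12.7564)
T_A = V + ((C−V)·d_A)·d_A = V + 2.8005·d_A = (0.8806,9.2566)
T_B = V + ((C−V)·d_B)·d_B = V + 2.8005·d_B = (-2.7815,5.4164)
sweep = 180° − θ = 37.3342°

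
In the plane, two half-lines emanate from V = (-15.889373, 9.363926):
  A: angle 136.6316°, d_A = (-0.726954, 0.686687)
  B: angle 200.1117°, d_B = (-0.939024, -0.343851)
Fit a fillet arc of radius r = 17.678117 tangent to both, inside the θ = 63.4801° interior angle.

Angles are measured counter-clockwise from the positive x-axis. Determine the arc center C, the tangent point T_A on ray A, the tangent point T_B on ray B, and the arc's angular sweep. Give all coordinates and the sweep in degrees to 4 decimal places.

center=(-48.8040,16.1373) T_A=(-36.6647,28.9885) T_B=(-42.7254,-0.4629) sweep=116.5199

bisector direction at 168.3716° = (-0.979476,0.201563)
center distance |VC| = r/sin(θ/2) = 17.678117/sin(31.7401°) = 33.604355
C = V + |VC|·bis = (-48.8040,16.1373)
T_A = V + ((C−V)·d_A)·d_A = V + 28.5786·d_A = (-36.6647,28.9885)
T_B = V + ((C−V)·d_B)·d_B = V + 28.5786·d_B = (-42.7254,-0.4629)
sweep = 180° − θ = 116.5199°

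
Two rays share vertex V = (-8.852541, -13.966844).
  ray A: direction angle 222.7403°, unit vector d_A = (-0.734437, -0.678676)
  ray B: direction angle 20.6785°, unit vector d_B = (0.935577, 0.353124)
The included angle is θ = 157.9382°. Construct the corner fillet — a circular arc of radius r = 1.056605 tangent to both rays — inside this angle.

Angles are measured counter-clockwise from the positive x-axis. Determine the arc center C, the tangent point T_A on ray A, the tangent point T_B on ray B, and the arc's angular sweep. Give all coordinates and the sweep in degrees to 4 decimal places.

center=(-8.2867,-14.8826) T_A=(-9.0038,-14.1066) T_B=(-8.6598,-13.8941) sweep=22.0618

bisector direction at 301.7094° = (0.525611,-0.850725)
center distance |VC| = r/sin(θ/2) = 1.056605/sin(78.9691°) = 1.076494
C = V + |VC|·bis = (-8.2867,-14.8826)
T_A = V + ((C−V)·d_A)·d_A = V + 0.2060·d_A = (-9.0038,-14.1066)
T_B = V + ((C−V)·d_B)·d_B = V + 0.2060·d_B = (-8.6598,-13.8941)
sweep = 180° − θ = 22.0618°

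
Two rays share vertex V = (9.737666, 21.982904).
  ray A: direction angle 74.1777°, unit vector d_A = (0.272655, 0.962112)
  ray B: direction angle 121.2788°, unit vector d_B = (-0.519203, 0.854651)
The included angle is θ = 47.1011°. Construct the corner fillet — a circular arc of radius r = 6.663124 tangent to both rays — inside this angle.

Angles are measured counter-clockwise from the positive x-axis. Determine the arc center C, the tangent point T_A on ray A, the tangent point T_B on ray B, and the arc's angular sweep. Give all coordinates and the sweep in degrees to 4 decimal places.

bisector direction at 97.7283° = (-0.134475,0.990917)
center distance |VC| = r/sin(θ/2) = 6.663124/sin(23.5506°) = 16.676237
C = V + |VC|·bis = (7.4951,38.5077)
T_A = V + ((C−V)·d_A)·d_A = V + 15.2872·d_A = (13.9058,36.6909)
T_B = V + ((C−V)·d_B)·d_B = V + 15.2872·d_B = (1.8005,35.0482)
sweep = 180° − θ = 132.8989°

center=(7.4951,38.5077) T_A=(13.9058,36.6909) T_B=(1.8005,35.0482) sweep=132.8989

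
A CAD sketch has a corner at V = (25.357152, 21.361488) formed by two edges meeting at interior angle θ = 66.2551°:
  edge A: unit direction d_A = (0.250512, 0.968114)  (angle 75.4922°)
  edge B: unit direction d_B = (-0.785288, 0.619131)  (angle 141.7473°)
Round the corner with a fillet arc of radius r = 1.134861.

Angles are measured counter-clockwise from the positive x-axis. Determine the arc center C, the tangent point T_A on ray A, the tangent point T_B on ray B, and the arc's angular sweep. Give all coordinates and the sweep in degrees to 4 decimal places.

bisector direction at 108.6197° = (-0.319286,0.947658)
center distance |VC| = r/sin(θ/2) = 1.134861/sin(33.1275°) = 2.076580
C = V + |VC|·bis = (24.6941,23.3294)
T_A = V + ((C−V)·d_A)·d_A = V + 1.7390·d_A = (25.7928,23.0451)
T_B = V + ((C−V)·d_B)·d_B = V + 1.7390·d_B = (23.9915,22.4382)
sweep = 180° − θ = 113.7449°

center=(24.6941,23.3294) T_A=(25.7928,23.0451) T_B=(23.9915,22.4382) sweep=113.7449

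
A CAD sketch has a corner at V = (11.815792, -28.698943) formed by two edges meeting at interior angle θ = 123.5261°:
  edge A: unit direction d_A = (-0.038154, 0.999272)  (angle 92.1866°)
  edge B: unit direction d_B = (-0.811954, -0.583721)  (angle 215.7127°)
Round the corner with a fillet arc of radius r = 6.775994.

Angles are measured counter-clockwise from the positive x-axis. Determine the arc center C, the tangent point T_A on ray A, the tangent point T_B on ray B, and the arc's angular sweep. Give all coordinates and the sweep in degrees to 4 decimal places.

bisector direction at 153.9496° = (-0.898408,0.439161)
center distance |VC| = r/sin(θ/2) = 6.775994/sin(61.7630°) = 7.691266
C = V + |VC|·bis = (4.9059,-25.3212)
T_A = V + ((C−V)·d_A)·d_A = V + 3.6389·d_A = (11.6770,-25.0627)
T_B = V + ((C−V)·d_B)·d_B = V + 3.6389·d_B = (8.8612,-30.8230)
sweep = 180° − θ = 56.4739°

center=(4.9059,-25.3212) T_A=(11.6770,-25.0627) T_B=(8.8612,-30.8230) sweep=56.4739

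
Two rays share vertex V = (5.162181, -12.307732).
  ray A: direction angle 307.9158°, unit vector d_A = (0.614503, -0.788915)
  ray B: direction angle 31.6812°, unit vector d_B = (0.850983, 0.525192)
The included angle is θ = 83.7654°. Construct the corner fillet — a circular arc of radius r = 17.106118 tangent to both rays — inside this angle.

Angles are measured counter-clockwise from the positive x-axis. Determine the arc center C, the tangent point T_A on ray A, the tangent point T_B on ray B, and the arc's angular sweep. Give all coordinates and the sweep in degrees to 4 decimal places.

center=(30.3801,-16.8458) T_A=(16.8848,-27.3576) T_B=(21.3961,-2.2888) sweep=96.2346

bisector direction at 349.7985° = (0.984191,-0.177111)
center distance |VC| = r/sin(θ/2) = 17.106118/sin(41.8827°) = 25.623006
C = V + |VC|·bis = (30.3801,-16.8458)
T_A = V + ((C−V)·d_A)·d_A = V + 19.0767·d_A = (16.8848,-27.3576)
T_B = V + ((C−V)·d_B)·d_B = V + 19.0767·d_B = (21.3961,-2.2888)
sweep = 180° − θ = 96.2346°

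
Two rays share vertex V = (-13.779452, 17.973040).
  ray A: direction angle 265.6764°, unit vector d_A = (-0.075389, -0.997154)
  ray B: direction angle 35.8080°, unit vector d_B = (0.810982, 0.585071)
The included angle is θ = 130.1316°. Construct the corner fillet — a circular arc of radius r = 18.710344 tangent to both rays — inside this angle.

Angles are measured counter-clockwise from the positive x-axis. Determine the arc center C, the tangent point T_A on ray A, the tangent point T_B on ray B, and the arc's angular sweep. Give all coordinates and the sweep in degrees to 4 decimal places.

bisector direction at 330.7422° = (0.872429,-0.488740)
center distance |VC| = r/sin(θ/2) = 18.710344/sin(65.0658°) = 20.633544
C = V + |VC|·bis = (4.2219,7.8886)
T_A = V + ((C−V)·d_A)·d_A = V + 8.6986·d_A = (-14.4352,9.2992)
T_B = V + ((C−V)·d_B)·d_B = V + 8.6986·d_B = (-6.7250,23.0624)
sweep = 180° − θ = 49.8684°

center=(4.2219,7.8886) T_A=(-14.4352,9.2992) T_B=(-6.7250,23.0624) sweep=49.8684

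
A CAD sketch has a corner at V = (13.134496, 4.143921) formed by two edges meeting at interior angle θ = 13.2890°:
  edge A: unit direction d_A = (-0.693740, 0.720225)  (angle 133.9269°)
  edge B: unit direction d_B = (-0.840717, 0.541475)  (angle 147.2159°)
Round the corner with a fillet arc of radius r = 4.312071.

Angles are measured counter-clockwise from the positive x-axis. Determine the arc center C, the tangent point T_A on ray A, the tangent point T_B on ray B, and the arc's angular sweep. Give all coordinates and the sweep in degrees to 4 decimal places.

center=(-15.6509,27.8126) T_A=(-12.5452,30.8040) T_B=(-17.9857,24.1873) sweep=166.7110

bisector direction at 140.5714° = (-0.772417,0.635116)
center distance |VC| = r/sin(θ/2) = 4.312071/sin(6.6445°) = 37.266629
C = V + |VC|·bis = (-15.6509,27.8126)
T_A = V + ((C−V)·d_A)·d_A = V + 37.0163·d_A = (-12.5452,30.8040)
T_B = V + ((C−V)·d_B)·d_B = V + 37.0163·d_B = (-17.9857,24.1873)
sweep = 180° − θ = 166.7110°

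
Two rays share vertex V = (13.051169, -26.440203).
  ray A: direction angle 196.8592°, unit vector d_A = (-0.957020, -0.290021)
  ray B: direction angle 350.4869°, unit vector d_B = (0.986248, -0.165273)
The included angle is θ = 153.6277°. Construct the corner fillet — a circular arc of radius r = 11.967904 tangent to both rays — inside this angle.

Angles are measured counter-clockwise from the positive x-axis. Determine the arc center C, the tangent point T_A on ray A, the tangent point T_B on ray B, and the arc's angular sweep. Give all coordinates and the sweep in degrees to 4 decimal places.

bisector direction at 273.6730° = (0.064063,-0.997946)
center distance |VC| = r/sin(θ/2) = 11.967904/sin(76.8139°) = 12.291994
C = V + |VC|·bis = (13.8386,-38.7069)
T_A = V + ((C−V)·d_A)·d_A = V + 2.8040·d_A = (10.3677,-27.2534)
T_B = V + ((C−V)·d_B)·d_B = V + 2.8040·d_B = (15.8166,-26.9036)
sweep = 180° − θ = 26.3723°

center=(13.8386,-38.7069) T_A=(10.3677,-27.2534) T_B=(15.8166,-26.9036) sweep=26.3723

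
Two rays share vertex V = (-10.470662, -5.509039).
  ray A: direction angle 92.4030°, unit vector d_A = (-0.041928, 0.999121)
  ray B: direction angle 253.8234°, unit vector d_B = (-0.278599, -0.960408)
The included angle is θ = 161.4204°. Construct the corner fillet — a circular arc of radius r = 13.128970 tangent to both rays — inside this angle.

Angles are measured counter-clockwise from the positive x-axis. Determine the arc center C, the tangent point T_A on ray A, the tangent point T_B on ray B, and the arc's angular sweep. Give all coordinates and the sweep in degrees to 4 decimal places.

center=(-23.6781,-3.9138) T_A=(-10.5607,-3.3634) T_B=(-11.0690,-7.5716) sweep=18.5796

bisector direction at 173.1132° = (-0.992785,0.119908)
center distance |VC| = r/sin(θ/2) = 13.128970/sin(80.7102°) = 13.303452
C = V + |VC|·bis = (-23.6781,-3.9138)
T_A = V + ((C−V)·d_A)·d_A = V + 2.1476·d_A = (-10.5607,-3.3634)
T_B = V + ((C−V)·d_B)·d_B = V + 2.1476·d_B = (-11.0690,-7.5716)
sweep = 180° − θ = 18.5796°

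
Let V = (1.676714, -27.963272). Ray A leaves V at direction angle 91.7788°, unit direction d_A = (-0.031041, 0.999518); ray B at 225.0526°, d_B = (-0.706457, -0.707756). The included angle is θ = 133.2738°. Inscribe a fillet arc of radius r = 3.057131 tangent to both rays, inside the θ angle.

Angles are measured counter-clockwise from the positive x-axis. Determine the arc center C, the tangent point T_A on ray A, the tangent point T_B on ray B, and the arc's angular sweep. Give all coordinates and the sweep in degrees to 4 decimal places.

center=(-1.4199,-26.7382) T_A=(1.6357,-26.6433) T_B=(0.7438,-28.8979) sweep=46.7262

bisector direction at 158.4157° = (-0.929877,0.367870)
center distance |VC| = r/sin(θ/2) = 3.057131/sin(66.6369°) = 3.330171
C = V + |VC|·bis = (-1.4199,-26.7382)
T_A = V + ((C−V)·d_A)·d_A = V + 1.3206·d_A = (1.6357,-26.6433)
T_B = V + ((C−V)·d_B)·d_B = V + 1.3206·d_B = (0.7438,-28.8979)
sweep = 180° − θ = 46.7262°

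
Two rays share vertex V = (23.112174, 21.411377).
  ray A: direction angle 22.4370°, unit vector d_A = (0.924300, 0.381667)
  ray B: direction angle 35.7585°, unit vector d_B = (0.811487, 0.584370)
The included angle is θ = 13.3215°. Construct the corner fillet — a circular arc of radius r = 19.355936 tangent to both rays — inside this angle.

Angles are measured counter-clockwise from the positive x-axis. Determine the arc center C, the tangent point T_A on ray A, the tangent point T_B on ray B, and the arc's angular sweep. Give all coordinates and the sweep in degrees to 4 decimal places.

center=(168.9265,102.5631) T_A=(176.3140,84.6724) T_B=(157.6154,118.2702) sweep=166.6785

bisector direction at 29.0978° = (0.873791,0.486301)
center distance |VC| = r/sin(θ/2) = 19.355936/sin(6.6608°) = 166.875405
C = V + |VC|·bis = (168.9265,102.5631)
T_A = V + ((C−V)·d_A)·d_A = V + 165.7491·d_A = (176.3140,84.6724)
T_B = V + ((C−V)·d_B)·d_B = V + 165.7491·d_B = (157.6154,118.2702)
sweep = 180° − θ = 166.6785°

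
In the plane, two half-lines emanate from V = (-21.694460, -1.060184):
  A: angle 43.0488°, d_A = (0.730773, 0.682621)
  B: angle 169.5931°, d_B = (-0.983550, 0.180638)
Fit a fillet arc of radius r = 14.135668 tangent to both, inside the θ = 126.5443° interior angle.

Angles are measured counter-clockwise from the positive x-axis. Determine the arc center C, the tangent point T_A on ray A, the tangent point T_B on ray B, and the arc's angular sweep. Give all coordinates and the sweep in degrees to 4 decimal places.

bisector direction at 106.3209° = (-0.281018,0.959703)
center distance |VC| = r/sin(θ/2) = 14.135668/sin(63.2722°) = 15.826706
C = V + |VC|·bis = (-26.1420,14.1287)
T_A = V + ((C−V)·d_A)·d_A = V + 7.1181·d_A = (-16.4927,3.7988)
T_B = V + ((C−V)·d_B)·d_B = V + 7.1181·d_B = (-28.6955,0.2256)
sweep = 180° − θ = 53.4557°

center=(-26.1420,14.1287) T_A=(-16.4927,3.7988) T_B=(-28.6955,0.2256) sweep=53.4557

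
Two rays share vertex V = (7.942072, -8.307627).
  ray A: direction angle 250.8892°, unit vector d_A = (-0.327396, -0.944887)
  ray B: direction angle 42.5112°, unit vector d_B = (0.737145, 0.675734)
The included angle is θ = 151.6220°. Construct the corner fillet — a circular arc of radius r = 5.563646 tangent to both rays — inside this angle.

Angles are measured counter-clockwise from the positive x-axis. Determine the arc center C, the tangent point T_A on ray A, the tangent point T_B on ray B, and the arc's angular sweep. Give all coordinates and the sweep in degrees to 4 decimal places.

bisector direction at 326.7002° = (0.835809,-0.549020)
center distance |VC| = r/sin(θ/2) = 5.563646/sin(75.8110°) = 5.738720
C = V + |VC|·bis = (12.7385,-11.4583)
T_A = V + ((C−V)·d_A)·d_A = V + 1.4067·d_A = (7.4815,-9.6368)
T_B = V + ((C−V)·d_B)·d_B = V + 1.4067·d_B = (8.9790,-7.3571)
sweep = 180° − θ = 28.3780°

center=(12.7385,-11.4583) T_A=(7.4815,-9.6368) T_B=(8.9790,-7.3571) sweep=28.3780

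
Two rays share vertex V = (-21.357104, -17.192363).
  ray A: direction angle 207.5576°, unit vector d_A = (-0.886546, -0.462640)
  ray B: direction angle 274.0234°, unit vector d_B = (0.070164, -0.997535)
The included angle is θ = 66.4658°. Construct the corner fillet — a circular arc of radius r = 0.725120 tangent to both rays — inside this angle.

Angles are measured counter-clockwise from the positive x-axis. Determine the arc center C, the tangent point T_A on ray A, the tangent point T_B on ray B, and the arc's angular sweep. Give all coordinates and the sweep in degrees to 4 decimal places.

center=(-22.0028,-18.3472) T_A=(-22.3383,-17.7044) T_B=(-21.2795,-18.2963) sweep=113.5342

bisector direction at 240.7905° = (-0.488004,-0.872841)
center distance |VC| = r/sin(θ/2) = 0.725120/sin(33.2329°) = 1.323106
C = V + |VC|·bis = (-22.0028,-18.3472)
T_A = V + ((C−V)·d_A)·d_A = V + 1.1067·d_A = (-22.3383,-17.7044)
T_B = V + ((C−V)·d_B)·d_B = V + 1.1067·d_B = (-21.2795,-18.2963)
sweep = 180° − θ = 113.5342°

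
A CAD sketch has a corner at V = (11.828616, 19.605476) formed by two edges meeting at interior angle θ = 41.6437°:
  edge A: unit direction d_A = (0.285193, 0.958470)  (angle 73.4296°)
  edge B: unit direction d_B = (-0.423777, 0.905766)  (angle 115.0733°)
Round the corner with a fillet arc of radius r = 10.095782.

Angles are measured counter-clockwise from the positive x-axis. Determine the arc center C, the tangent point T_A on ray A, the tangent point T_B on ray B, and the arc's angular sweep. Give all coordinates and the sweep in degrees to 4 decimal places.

bisector direction at 94.2514° = (-0.074134,0.997248)
center distance |VC| = r/sin(θ/2) = 10.095782/sin(20.8219°) = 28.401745
C = V + |VC|·bis = (9.7231,47.9291)
T_A = V + ((C−V)·d_A)·d_A = V + 26.5468·d_A = (19.3996,45.0498)
T_B = V + ((C−V)·d_B)·d_B = V + 26.5468·d_B = (0.5787,43.6507)
sweep = 180° − θ = 138.3563°

center=(9.7231,47.9291) T_A=(19.3996,45.0498) T_B=(0.5787,43.6507) sweep=138.3563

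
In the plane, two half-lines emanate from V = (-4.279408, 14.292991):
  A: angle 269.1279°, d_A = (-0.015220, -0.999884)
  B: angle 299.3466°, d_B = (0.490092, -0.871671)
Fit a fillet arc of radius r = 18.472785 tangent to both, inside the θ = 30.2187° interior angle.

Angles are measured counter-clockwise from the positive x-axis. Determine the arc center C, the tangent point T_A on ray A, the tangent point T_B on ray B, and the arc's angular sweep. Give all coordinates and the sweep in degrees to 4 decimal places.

bisector direction at 284.2373° = (0.245938,-0.969286)
center distance |VC| = r/sin(θ/2) = 18.472785/sin(15.1093°) = 70.868714
C = V + |VC|·bis = (13.1499,-54.3990)
T_A = V + ((C−V)·d_A)·d_A = V + 68.4188·d_A = (-5.3208,-54.1179)
T_B = V + ((C−V)·d_B)·d_B = V + 68.4188·d_B = (29.2521,-45.3457)
sweep = 180° − θ = 149.7813°

center=(13.1499,-54.3990) T_A=(-5.3208,-54.1179) T_B=(29.2521,-45.3457) sweep=149.7813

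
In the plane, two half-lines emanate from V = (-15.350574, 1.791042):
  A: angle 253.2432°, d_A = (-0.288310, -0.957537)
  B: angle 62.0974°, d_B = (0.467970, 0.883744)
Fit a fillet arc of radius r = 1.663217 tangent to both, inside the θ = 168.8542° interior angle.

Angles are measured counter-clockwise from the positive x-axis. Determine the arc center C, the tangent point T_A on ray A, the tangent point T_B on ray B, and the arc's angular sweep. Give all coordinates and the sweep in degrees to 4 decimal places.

center=(-13.8048,1.1561) T_A=(-15.3974,1.6356) T_B=(-15.2746,1.9345) sweep=11.1458

bisector direction at 337.6703° = (0.925013,-0.379936)
center distance |VC| = r/sin(θ/2) = 1.663217/sin(84.4271°) = 1.671116
C = V + |VC|·bis = (-13.8048,1.1561)
T_A = V + ((C−V)·d_A)·d_A = V + 0.1623·d_A = (-15.3974,1.6356)
T_B = V + ((C−V)·d_B)·d_B = V + 0.1623·d_B = (-15.2746,1.9345)
sweep = 180° − θ = 11.1458°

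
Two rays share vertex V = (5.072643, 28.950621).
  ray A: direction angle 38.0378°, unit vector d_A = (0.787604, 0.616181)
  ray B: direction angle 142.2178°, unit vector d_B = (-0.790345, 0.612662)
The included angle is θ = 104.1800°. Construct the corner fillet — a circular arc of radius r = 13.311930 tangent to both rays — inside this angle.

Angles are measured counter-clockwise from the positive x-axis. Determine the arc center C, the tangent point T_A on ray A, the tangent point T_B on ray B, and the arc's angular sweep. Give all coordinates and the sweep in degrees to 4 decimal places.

center=(5.0350,45.8230) T_A=(13.2376,35.3384) T_B=(-3.1207,35.3020) sweep=75.8200

bisector direction at 90.1278° = (-0.002231,0.999998)
center distance |VC| = r/sin(θ/2) = 13.311930/sin(52.0900°) = 16.872396
C = V + |VC|·bis = (5.0350,45.8230)
T_A = V + ((C−V)·d_A)·d_A = V + 10.3668·d_A = (13.2376,35.3384)
T_B = V + ((C−V)·d_B)·d_B = V + 10.3668·d_B = (-3.1207,35.3020)
sweep = 180° − θ = 75.8200°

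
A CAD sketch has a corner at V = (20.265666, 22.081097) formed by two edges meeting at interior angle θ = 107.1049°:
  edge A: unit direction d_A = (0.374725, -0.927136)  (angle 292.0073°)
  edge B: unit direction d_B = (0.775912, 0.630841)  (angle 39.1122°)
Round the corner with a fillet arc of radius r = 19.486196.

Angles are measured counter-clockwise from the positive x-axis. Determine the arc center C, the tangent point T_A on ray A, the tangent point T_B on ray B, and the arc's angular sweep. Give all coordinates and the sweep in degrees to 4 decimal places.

center=(43.7249,16.0402) T_A=(25.6585,8.7383) T_B=(31.4322,31.1598) sweep=72.8951

bisector direction at 345.5598° = (0.968408,-0.249370)
center distance |VC| = r/sin(θ/2) = 19.486196/sin(53.5525°) = 24.224479
C = V + |VC|·bis = (43.7249,16.0402)
T_A = V + ((C−V)·d_A)·d_A = V + 14.3914·d_A = (25.6585,8.7383)
T_B = V + ((C−V)·d_B)·d_B = V + 14.3914·d_B = (31.4322,31.1598)
sweep = 180° − θ = 72.8951°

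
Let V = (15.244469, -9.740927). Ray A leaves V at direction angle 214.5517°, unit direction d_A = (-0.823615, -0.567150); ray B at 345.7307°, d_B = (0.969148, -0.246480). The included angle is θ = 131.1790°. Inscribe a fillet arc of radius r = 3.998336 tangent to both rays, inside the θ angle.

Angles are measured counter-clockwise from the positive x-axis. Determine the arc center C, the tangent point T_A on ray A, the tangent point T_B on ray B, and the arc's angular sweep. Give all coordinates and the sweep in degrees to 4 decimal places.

bisector direction at 280.1412° = (0.176075,-0.984377)
center distance |VC| = r/sin(θ/2) = 3.998336/sin(65.5895°) = 4.390842
C = V + |VC|·bis = (16.0176,-14.0632)
T_A = V + ((C−V)·d_A)·d_A = V + 1.8146·d_A = (13.7499,-10.7701)
T_B = V + ((C−V)·d_B)·d_B = V + 1.8146·d_B = (17.0031,-10.1882)
sweep = 180° − θ = 48.8210°

center=(16.0176,-14.0632) T_A=(13.7499,-10.7701) T_B=(17.0031,-10.1882) sweep=48.8210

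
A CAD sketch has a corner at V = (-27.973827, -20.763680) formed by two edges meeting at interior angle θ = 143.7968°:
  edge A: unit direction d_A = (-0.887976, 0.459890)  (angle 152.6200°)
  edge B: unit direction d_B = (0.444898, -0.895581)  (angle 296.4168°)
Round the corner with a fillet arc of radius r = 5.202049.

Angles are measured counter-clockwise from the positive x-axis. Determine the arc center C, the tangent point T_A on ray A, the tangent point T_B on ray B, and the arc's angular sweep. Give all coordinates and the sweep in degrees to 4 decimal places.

bisector direction at 224.5184° = (-0.713025,-0.701138)
center distance |VC| = r/sin(θ/2) = 5.202049/sin(71.8984°) = 5.472920
C = V + |VC|·bis = (-31.8762,-24.6010)
T_A = V + ((C−V)·d_A)·d_A = V + 1.7005·d_A = (-29.4838,-19.9817)
T_B = V + ((C−V)·d_B)·d_B = V + 1.7005·d_B = (-27.2173,-22.2866)
sweep = 180° − θ = 36.2032°

center=(-31.8762,-24.6010) T_A=(-29.4838,-19.9817) T_B=(-27.2173,-22.2866) sweep=36.2032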